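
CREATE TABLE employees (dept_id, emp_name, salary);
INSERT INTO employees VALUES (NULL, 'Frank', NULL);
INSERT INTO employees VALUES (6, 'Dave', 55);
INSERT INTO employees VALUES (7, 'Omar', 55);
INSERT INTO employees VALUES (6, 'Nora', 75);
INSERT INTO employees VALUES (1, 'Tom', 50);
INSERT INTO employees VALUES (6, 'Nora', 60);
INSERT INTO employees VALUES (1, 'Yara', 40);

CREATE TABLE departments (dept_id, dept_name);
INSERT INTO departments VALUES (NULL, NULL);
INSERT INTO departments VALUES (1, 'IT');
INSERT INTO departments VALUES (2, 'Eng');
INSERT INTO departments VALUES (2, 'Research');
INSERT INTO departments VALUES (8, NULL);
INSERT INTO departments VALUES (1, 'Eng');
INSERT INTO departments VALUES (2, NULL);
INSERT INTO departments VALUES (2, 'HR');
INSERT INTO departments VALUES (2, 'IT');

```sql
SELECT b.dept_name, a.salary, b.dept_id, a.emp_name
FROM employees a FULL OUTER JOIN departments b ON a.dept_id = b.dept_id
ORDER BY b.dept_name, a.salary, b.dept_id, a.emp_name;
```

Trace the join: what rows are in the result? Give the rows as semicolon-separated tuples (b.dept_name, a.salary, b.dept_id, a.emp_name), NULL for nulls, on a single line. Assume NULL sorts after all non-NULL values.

(Eng, 40, 1, Yara); (Eng, 50, 1, Tom); (Eng, NULL, 2, NULL); (HR, NULL, 2, NULL); (IT, 40, 1, Yara); (IT, 50, 1, Tom); (IT, NULL, 2, NULL); (Research, NULL, 2, NULL); (NULL, 55, NULL, Dave); (NULL, 55, NULL, Omar); (NULL, 60, NULL, Nora); (NULL, 75, NULL, Nora); (NULL, NULL, 2, NULL); (NULL, NULL, 8, NULL); (NULL, NULL, NULL, Frank); (NULL, NULL, NULL, NULL)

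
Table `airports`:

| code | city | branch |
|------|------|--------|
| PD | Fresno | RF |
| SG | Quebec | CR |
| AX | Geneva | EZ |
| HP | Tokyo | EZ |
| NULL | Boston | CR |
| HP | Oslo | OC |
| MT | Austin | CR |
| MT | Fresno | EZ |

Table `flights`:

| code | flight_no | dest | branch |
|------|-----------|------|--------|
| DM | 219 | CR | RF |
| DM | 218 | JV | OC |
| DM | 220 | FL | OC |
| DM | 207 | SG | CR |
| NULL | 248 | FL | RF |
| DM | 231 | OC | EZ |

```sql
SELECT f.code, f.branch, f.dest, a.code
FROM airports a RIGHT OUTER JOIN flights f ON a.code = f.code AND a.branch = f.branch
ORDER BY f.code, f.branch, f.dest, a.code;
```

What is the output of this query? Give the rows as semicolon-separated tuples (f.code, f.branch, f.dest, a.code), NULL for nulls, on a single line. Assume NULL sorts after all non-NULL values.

RIGHT JOIN keeps every row from `flights`; unmatched rows get NULL for `airports`'s columns.
Matching on a.code = f.code AND a.branch = f.branch. A NULL in a compared column never satisfies the condition.
- a[0] code=PD, branch=RF → no match.
- a[1] code=SG, branch=CR → no match.
- a[2] code=AX, branch=EZ → no match.
- a[3] code=HP, branch=EZ → no match.
- a[4] code=NULL, branch=CR → no match.
- a[5] code=HP, branch=OC → no match.
- a[6] code=MT, branch=CR → no match.
- a[7] code=MT, branch=EZ → no match.
- 6 row(s) from f found no a partner → padded with NULL.
After projecting and ordering:
f.code | f.branch | f.dest | a.code
DM | CR | SG | NULL
DM | EZ | OC | NULL
DM | OC | FL | NULL
DM | OC | JV | NULL
DM | RF | CR | NULL
NULL | RF | FL | NULL

(DM, CR, SG, NULL); (DM, EZ, OC, NULL); (DM, OC, FL, NULL); (DM, OC, JV, NULL); (DM, RF, CR, NULL); (NULL, RF, FL, NULL)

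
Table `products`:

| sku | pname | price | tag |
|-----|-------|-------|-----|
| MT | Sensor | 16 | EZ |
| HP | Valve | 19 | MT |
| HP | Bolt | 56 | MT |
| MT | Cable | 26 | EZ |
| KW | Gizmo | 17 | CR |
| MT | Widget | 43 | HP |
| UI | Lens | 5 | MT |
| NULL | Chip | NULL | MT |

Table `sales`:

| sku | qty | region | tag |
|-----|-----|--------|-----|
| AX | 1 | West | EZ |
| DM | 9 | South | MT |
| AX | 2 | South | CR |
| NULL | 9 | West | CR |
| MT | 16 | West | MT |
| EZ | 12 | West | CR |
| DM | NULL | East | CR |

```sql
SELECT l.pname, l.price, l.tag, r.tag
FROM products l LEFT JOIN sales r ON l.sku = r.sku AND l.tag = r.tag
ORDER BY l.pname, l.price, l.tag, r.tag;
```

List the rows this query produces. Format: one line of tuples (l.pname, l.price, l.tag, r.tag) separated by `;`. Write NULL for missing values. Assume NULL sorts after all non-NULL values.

LEFT JOIN keeps every row from `products`; unmatched rows get NULL for `sales`'s columns.
Matching on l.sku = r.sku AND l.tag = r.tag. A NULL in a compared column never satisfies the condition.
- l[0] sku=MT, tag=EZ → no match; kept with NULLs on the r side.
- l[1] sku=HP, tag=MT → no match; kept with NULLs on the r side.
- l[2] sku=HP, tag=MT → no match; kept with NULLs on the r side.
- l[3] sku=MT, tag=EZ → no match; kept with NULLs on the r side.
- l[4] sku=KW, tag=CR → no match; kept with NULLs on the r side.
- l[5] sku=MT, tag=HP → no match; kept with NULLs on the r side.
- l[6] sku=UI, tag=MT → no match; kept with NULLs on the r side.
- l[7] sku=NULL, tag=MT → no match; kept with NULLs on the r side.
After projecting and ordering:
l.pname | l.price | l.tag | r.tag
Bolt | 56 | MT | NULL
Cable | 26 | EZ | NULL
Chip | NULL | MT | NULL
Gizmo | 17 | CR | NULL
Lens | 5 | MT | NULL
Sensor | 16 | EZ | NULL
Valve | 19 | MT | NULL
Widget | 43 | HP | NULL

(Bolt, 56, MT, NULL); (Cable, 26, EZ, NULL); (Chip, NULL, MT, NULL); (Gizmo, 17, CR, NULL); (Lens, 5, MT, NULL); (Sensor, 16, EZ, NULL); (Valve, 19, MT, NULL); (Widget, 43, HP, NULL)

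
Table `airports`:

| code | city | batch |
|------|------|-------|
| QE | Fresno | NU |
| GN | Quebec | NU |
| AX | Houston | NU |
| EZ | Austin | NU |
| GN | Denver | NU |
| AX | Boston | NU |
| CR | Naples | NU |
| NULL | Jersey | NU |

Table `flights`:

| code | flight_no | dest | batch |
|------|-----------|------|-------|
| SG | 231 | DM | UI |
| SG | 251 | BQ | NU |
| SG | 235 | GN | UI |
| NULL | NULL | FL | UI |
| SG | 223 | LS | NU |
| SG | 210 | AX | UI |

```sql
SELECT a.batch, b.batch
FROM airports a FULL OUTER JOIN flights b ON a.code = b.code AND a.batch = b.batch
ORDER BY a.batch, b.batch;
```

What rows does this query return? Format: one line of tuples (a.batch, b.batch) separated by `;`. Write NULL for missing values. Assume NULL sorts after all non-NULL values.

FULL OUTER JOIN keeps every row from both sides; unmatched rows get NULL for the other side's columns.
Matching on a.code = b.code AND a.batch = b.batch. A NULL in a compared column never satisfies the condition.
- a row (code=QE, batch=NU): no match → kept, b columns NULL.
- a row (code=GN, batch=NU): no match → kept, b columns NULL.
- a row (code=AX, batch=NU): no match → kept, b columns NULL.
- a row (code=EZ, batch=NU): no match → kept, b columns NULL.
- a row (code=GN, batch=NU): no match → kept, b columns NULL.
- a row (code=AX, batch=NU): no match → kept, b columns NULL.
- a row (code=CR, batch=NU): no match → kept, b columns NULL.
- a row (code=NULL, batch=NU): no match → kept, b columns NULL.
- 6 row(s) from b found no a partner → padded with NULL.

(NU, NULL); (NU, NULL); (NU, NULL); (NU, NULL); (NU, NULL); (NU, NULL); (NU, NULL); (NU, NULL); (NULL, NU); (NULL, NU); (NULL, UI); (NULL, UI); (NULL, UI); (NULL, UI)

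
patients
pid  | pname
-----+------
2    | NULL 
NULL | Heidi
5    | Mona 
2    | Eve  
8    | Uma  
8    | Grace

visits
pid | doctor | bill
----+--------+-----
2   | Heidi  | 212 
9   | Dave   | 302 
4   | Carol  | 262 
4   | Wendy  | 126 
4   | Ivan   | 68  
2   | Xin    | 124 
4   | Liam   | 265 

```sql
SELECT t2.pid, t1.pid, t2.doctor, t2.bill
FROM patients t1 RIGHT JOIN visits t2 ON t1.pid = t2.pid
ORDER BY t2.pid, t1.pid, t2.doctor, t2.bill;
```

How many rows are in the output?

RIGHT JOIN keeps every row from `visits`; unmatched rows get NULL for `patients`'s columns.
Matching on t1.pid = t2.pid. A NULL in a compared column never satisfies the condition.
- pid=2: 2 matching t2 row(s), so 2 row(s) emitted.
- pid=NULL: no matching t2 row.
- pid=5: no matching t2 row.
- pid=2: 2 matching t2 row(s), so 2 row(s) emitted.
- pid=8: no matching t2 row.
- pid=8: no matching t2 row.
- 5 t2 row(s) had no t1 match → kept, t1 columns NULL.
Total: 4 matched + 5 padded = 9 rows.

9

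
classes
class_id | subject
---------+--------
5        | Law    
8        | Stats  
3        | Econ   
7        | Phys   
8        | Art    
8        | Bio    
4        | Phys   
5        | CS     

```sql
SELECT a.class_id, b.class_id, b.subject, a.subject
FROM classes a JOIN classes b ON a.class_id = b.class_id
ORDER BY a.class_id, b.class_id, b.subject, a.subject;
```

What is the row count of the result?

INNER JOIN keeps only pairs where the ON condition holds.
Matching on a.class_id = b.class_id.
- a (class_id=5) pairs with 2 row(s) of b.
- a (class_id=8) pairs with 3 row(s) of b.
- a (class_id=3) pairs with 1 row(s) of b.
- a (class_id=7) pairs with 1 row(s) of b.
- a (class_id=8) pairs with 3 row(s) of b.
- a (class_id=8) pairs with 3 row(s) of b.
- a (class_id=4) pairs with 1 row(s) of b.
- a (class_id=5) pairs with 2 row(s) of b.
Total: 16 rows.

16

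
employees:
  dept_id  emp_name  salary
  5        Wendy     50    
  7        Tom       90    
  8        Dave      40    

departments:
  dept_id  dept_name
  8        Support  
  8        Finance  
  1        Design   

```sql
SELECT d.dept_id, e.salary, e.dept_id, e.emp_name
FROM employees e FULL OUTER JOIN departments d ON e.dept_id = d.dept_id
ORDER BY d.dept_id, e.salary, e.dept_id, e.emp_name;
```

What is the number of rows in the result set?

5

FULL OUTER JOIN keeps every row from both sides; unmatched rows get NULL for the other side's columns.
Matching on e.dept_id = d.dept_id.
Matched pairs: 2; unmatched e rows kept: 2; unmatched d rows kept: 1.
Total: 2 matched + 3 padded = 5 rows.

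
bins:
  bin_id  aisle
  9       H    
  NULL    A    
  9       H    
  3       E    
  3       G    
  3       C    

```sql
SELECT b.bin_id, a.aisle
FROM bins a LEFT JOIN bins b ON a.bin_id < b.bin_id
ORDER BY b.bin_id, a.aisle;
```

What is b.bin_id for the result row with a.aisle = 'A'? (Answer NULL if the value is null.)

NULL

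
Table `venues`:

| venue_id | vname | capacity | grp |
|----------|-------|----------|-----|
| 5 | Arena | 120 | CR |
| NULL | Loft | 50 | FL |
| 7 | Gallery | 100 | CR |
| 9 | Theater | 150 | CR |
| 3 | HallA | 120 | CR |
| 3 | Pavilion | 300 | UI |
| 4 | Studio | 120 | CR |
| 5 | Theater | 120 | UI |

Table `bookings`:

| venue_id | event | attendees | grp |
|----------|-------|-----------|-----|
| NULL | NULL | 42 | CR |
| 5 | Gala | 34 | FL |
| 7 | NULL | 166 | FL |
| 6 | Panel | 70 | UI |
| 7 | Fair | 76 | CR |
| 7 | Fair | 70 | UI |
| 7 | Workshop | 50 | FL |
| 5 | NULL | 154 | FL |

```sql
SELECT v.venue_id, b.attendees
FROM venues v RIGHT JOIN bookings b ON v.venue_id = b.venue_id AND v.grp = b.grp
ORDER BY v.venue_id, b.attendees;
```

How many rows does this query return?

8

RIGHT JOIN keeps every row from `bookings`; unmatched rows get NULL for `venues`'s columns.
Matching on v.venue_id = b.venue_id AND v.grp = b.grp. A NULL in a compared column never satisfies the condition.
Matched pairs: 1; unmatched b rows kept: 7.
Total: 1 matched + 7 padded = 8 rows.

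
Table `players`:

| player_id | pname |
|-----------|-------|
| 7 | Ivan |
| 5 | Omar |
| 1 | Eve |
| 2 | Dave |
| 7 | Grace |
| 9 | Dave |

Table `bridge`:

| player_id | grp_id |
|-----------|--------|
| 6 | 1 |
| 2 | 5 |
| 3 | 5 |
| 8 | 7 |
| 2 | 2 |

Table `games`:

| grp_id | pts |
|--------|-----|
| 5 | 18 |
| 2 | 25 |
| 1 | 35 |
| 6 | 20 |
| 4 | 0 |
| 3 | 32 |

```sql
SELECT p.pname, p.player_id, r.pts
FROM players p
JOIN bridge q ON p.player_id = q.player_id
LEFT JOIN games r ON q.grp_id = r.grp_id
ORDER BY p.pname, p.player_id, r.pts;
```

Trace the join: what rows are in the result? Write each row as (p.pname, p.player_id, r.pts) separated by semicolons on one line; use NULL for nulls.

Evaluate left to right. First `players p INNER JOIN bridge q` on player_id: 2 row(s).
Then LEFT JOIN `games r` on grp_id: each of those 2 rows is kept; rows whose q.grp_id has no match in r get NULL for r's columns.

(Dave, 2, 18); (Dave, 2, 25)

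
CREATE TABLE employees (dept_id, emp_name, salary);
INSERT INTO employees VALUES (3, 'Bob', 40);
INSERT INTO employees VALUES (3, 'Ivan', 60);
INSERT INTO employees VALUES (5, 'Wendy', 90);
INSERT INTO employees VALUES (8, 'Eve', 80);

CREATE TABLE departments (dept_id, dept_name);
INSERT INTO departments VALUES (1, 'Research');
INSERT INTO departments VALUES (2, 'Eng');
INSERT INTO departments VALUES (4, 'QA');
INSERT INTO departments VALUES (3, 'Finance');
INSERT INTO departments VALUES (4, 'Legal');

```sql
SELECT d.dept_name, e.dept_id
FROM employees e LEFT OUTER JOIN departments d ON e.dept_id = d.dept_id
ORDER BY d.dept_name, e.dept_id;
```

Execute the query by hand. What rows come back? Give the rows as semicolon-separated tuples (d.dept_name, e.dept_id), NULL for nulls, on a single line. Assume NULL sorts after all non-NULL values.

LEFT JOIN keeps every row from `employees`; unmatched rows get NULL for `departments`'s columns.
Matching on e.dept_id = d.dept_id.
Matched pairs: 2; unmatched e rows kept: 2.

(Finance, 3); (Finance, 3); (NULL, 5); (NULL, 8)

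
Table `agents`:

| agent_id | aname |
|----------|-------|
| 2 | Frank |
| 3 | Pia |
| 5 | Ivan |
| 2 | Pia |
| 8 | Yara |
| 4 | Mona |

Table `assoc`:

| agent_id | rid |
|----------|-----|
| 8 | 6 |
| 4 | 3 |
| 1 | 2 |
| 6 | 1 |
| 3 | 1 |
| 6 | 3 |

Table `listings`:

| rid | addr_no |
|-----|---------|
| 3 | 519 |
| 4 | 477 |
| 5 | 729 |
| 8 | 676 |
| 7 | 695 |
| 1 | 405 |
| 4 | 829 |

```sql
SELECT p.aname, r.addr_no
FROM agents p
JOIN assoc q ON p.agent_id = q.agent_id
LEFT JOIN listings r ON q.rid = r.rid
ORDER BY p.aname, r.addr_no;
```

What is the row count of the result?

Evaluate left to right. First `agents p INNER JOIN assoc q` on agent_id: 3 row(s).
Then LEFT JOIN `listings r` on rid: each of those 3 rows is kept; rows whose q.rid has no match in r get NULL for r's columns.
Result: 3 row(s).

3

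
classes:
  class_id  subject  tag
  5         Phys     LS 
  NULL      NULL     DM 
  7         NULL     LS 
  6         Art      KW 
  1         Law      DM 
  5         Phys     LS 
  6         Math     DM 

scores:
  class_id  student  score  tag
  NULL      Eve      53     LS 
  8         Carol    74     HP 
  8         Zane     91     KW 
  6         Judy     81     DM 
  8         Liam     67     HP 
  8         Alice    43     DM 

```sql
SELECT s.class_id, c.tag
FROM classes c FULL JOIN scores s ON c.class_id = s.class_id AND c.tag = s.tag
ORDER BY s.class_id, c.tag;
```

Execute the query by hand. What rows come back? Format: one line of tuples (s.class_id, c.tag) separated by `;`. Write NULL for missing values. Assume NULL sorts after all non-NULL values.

(6, DM); (8, NULL); (8, NULL); (8, NULL); (8, NULL); (NULL, DM); (NULL, DM); (NULL, KW); (NULL, LS); (NULL, LS); (NULL, LS); (NULL, NULL)

FULL OUTER JOIN keeps every row from both sides; unmatched rows get NULL for the other side's columns.
Matching on c.class_id = s.class_id AND c.tag = s.tag. A NULL in a compared column never satisfies the condition.
- class_id=5, tag=LS: no s row matches, row kept with s columns NULL.
- class_id=NULL, tag=DM: no s row matches, row kept with s columns NULL.
- class_id=7, tag=LS: no s row matches, row kept with s columns NULL.
- class_id=6, tag=KW: no s row matches, row kept with s columns NULL.
- class_id=1, tag=DM: no s row matches, row kept with s columns NULL.
- class_id=5, tag=LS: no s row matches, row kept with s columns NULL.
- class_id=6, tag=DM: 1 matching s row(s), so 1 row(s) emitted.
- plus 5 unmatched s row(s), each kept with NULL c columns.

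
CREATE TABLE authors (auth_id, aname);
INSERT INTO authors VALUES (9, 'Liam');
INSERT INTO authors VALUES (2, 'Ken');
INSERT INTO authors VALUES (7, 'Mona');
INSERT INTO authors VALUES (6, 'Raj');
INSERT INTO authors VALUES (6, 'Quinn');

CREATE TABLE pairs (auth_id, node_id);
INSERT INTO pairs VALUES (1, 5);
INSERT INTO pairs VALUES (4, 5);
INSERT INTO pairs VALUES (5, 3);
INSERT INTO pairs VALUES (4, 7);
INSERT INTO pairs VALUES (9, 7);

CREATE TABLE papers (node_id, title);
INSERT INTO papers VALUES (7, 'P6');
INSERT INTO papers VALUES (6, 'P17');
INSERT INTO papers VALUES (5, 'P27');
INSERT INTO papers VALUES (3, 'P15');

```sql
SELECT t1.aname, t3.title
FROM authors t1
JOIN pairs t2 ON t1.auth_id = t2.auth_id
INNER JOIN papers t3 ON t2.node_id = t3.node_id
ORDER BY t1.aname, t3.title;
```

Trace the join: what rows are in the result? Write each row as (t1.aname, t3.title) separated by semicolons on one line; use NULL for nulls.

Step 1 — t1 INNER JOIN t2 on auth_id → 1 row(s).
Then INNER JOIN `papers t3` on node_id: keep only rows whose t2.node_id appears in t3.

(Liam, P6)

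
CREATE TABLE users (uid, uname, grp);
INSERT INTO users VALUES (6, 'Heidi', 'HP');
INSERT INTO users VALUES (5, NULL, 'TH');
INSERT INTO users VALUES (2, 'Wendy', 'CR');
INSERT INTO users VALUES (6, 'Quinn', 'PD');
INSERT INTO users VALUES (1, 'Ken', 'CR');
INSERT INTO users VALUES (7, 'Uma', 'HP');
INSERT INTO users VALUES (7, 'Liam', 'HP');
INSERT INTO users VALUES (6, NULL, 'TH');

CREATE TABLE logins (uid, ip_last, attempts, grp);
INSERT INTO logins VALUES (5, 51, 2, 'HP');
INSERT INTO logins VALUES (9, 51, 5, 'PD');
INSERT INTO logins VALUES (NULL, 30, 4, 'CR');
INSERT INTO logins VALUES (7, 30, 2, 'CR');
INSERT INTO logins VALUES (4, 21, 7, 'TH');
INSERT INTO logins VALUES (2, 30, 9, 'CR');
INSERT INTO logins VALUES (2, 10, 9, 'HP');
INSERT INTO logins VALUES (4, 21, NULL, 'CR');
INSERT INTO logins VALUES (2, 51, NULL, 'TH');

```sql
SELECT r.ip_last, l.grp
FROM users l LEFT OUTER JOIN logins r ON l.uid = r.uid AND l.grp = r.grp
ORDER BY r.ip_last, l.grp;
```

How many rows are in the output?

8

LEFT JOIN keeps every row from `users`; unmatched rows get NULL for `logins`'s columns.
Matching on l.uid = r.uid AND l.grp = r.grp. A NULL in a compared column never satisfies the condition.
- l[0] uid=6, grp=HP → no match; kept with NULLs on the r side.
- l[1] uid=5, grp=TH → no match; kept with NULLs on the r side.
- l[2] uid=2, grp=CR → 1 match(es) in r → 1 row(s).
- l[3] uid=6, grp=PD → no match; kept with NULLs on the r side.
- l[4] uid=1, grp=CR → no match; kept with NULLs on the r side.
- l[5] uid=7, grp=HP → no match; kept with NULLs on the r side.
- l[6] uid=7, grp=HP → no match; kept with NULLs on the r side.
- l[7] uid=6, grp=TH → no match; kept with NULLs on the r side.
Total: 1 matched + 7 padded = 8 rows.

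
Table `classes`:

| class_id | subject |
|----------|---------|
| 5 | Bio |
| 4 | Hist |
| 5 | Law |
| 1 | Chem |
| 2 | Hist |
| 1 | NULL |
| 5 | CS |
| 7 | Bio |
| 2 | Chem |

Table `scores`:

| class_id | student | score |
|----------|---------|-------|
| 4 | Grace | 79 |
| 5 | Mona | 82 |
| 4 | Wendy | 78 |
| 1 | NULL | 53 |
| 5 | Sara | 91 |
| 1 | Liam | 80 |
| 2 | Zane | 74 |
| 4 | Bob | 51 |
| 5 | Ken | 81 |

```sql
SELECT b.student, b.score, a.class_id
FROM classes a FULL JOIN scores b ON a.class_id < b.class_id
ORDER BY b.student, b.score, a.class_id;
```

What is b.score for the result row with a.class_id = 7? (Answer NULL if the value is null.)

FULL OUTER JOIN keeps every row from both sides; unmatched rows get NULL for the other side's columns.
Matching on a.class_id < b.class_id.
- class_id=5: no b row matches, row kept with b columns NULL.
- class_id=4: 3 matching b row(s), so 3 row(s) emitted.
- class_id=5: no b row matches, row kept with b columns NULL.
- class_id=1: 7 matching b row(s), so 7 row(s) emitted.
- class_id=2: 6 matching b row(s), so 6 row(s) emitted.
- class_id=1: 7 matching b row(s), so 7 row(s) emitted.
- class_id=5: no b row matches, row kept with b columns NULL.
- class_id=7: no b row matches, row kept with b columns NULL.
- class_id=2: 6 matching b row(s), so 6 row(s) emitted.
- 2 row(s) from b found no a partner → padded with NULL.

NULL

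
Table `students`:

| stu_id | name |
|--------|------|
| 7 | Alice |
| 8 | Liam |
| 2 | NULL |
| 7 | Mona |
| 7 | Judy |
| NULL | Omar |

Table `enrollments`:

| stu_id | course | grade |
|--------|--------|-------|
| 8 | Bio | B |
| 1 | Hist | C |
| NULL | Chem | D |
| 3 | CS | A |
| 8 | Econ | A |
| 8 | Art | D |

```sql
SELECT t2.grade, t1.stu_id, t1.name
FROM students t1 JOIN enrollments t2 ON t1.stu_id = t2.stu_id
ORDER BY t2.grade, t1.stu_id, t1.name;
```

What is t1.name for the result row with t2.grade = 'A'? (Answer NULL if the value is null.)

INNER JOIN keeps only pairs where the ON condition holds.
Matching on t1.stu_id = t2.stu_id. A NULL in a compared column never satisfies the condition.
- t1 (stu_id=7) has no partner → excluded.
- t1 (stu_id=8) pairs with 3 row(s) of t2.
- t1 (stu_id=2) has no partner → excluded.
- t1 (stu_id=7) has no partner → excluded.
- t1 (stu_id=7) has no partner → excluded.
- t1 (stu_id=NULL) has no partner → excluded.

Liam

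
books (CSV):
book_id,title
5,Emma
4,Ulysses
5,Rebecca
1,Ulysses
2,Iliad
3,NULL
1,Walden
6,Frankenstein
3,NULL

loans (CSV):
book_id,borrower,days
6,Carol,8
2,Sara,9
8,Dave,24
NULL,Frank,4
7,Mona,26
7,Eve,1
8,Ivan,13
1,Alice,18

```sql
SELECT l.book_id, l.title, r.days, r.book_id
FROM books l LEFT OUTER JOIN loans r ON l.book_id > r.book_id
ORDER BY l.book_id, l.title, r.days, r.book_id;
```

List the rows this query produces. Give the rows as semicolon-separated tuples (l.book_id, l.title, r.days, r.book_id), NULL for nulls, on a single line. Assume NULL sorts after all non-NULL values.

LEFT JOIN keeps every row from `books`; unmatched rows get NULL for `loans`'s columns.
Matching on l.book_id > r.book_id. A NULL in a compared column never satisfies the condition.
Matched pairs: 13; unmatched l rows kept: 2.

(1, Ulysses, NULL, NULL); (1, Walden, NULL, NULL); (2, Iliad, 18, 1); (3, NULL, 9, 2); (3, NULL, 9, 2); (3, NULL, 18, 1); (3, NULL, 18, 1); (4, Ulysses, 9, 2); (4, Ulysses, 18, 1); (5, Emma, 9, 2); (5, Emma, 18, 1); (5, Rebecca, 9, 2); (5, Rebecca, 18, 1); (6, Frankenstein, 9, 2); (6, Frankenstein, 18, 1)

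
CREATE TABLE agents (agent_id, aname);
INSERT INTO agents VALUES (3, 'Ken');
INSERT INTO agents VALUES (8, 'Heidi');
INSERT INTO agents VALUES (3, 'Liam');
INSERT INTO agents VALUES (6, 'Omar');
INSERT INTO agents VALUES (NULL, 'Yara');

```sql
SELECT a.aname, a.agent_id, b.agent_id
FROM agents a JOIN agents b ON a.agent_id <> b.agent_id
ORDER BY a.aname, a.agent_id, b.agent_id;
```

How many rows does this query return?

INNER JOIN keeps only pairs where the ON condition holds.
Matching on a.agent_id <> b.agent_id. A NULL in a compared column never satisfies the condition.
- agent_id=3: 2 matching b row(s), so 2 row(s) emitted.
- agent_id=8: 3 matching b row(s), so 3 row(s) emitted.
- agent_id=3: 2 matching b row(s), so 2 row(s) emitted.
- agent_id=6: 3 matching b row(s), so 3 row(s) emitted.
- agent_id=NULL: no matching b row, dropped.
Total: 10 rows.

10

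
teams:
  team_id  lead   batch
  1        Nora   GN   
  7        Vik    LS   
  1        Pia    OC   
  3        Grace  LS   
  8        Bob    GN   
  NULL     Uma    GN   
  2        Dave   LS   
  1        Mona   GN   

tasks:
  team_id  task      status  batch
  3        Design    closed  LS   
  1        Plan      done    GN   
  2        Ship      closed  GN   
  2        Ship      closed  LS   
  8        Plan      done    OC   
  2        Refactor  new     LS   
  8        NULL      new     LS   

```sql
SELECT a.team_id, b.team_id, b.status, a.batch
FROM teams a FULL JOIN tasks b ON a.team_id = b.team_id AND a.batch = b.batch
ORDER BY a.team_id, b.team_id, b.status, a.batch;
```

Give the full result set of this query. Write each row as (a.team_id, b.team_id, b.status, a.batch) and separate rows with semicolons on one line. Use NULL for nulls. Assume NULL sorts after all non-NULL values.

(1, 1, done, GN); (1, 1, done, GN); (1, NULL, NULL, OC); (2, 2, closed, LS); (2, 2, new, LS); (3, 3, closed, LS); (7, NULL, NULL, LS); (8, NULL, NULL, GN); (NULL, 2, closed, NULL); (NULL, 8, done, NULL); (NULL, 8, new, NULL); (NULL, NULL, NULL, GN)

FULL OUTER JOIN keeps every row from both sides; unmatched rows get NULL for the other side's columns.
Matching on a.team_id = b.team_id AND a.batch = b.batch. A NULL in a compared column never satisfies the condition.
- a (team_id=1, batch=GN) pairs with 1 row(s) of b.
- a (team_id=7, batch=LS) has no partner → padded with NULL.
- a (team_id=1, batch=OC) has no partner → padded with NULL.
- a (team_id=3, batch=LS) pairs with 1 row(s) of b.
- a (team_id=8, batch=GN) has no partner → padded with NULL.
- a (team_id=NULL, batch=GN) has no partner → padded with NULL.
- a (team_id=2, batch=LS) pairs with 2 row(s) of b.
- a (team_id=1, batch=GN) pairs with 1 row(s) of b.
- 3 b row(s) had no a match → kept, a columns NULL.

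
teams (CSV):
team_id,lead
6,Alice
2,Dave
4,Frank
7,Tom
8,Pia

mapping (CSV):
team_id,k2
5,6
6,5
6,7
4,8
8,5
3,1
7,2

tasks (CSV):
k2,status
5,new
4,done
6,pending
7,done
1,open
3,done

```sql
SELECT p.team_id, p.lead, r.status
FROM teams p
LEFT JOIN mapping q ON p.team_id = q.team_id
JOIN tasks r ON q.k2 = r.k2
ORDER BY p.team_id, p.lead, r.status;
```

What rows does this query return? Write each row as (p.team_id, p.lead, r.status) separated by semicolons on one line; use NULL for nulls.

(6, Alice, done); (6, Alice, new); (8, Pia, new)

Step 1 — p LEFT JOIN q on team_id → 6 row(s).
Then INNER JOIN `tasks r` on k2: keep only rows whose q.k2 appears in r.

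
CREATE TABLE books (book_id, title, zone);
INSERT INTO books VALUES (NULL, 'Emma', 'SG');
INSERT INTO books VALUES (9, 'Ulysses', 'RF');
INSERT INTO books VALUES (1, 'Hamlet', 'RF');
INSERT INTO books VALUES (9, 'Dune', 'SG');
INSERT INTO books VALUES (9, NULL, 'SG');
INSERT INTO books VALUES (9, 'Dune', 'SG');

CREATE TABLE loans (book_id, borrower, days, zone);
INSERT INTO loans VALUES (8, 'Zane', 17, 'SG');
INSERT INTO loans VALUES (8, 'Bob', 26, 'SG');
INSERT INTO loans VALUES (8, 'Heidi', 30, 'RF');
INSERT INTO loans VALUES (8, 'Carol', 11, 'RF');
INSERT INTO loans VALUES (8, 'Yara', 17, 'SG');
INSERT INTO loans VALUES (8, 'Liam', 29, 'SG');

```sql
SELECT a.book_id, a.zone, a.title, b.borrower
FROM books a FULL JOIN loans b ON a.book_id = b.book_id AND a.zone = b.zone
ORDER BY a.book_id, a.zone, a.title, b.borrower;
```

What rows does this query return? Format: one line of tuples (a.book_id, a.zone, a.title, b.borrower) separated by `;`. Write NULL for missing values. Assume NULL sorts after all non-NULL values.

(1, RF, Hamlet, NULL); (9, RF, Ulysses, NULL); (9, SG, Dune, NULL); (9, SG, Dune, NULL); (9, SG, NULL, NULL); (NULL, SG, Emma, NULL); (NULL, NULL, NULL, Bob); (NULL, NULL, NULL, Carol); (NULL, NULL, NULL, Heidi); (NULL, NULL, NULL, Liam); (NULL, NULL, NULL, Yara); (NULL, NULL, NULL, Zane)

FULL OUTER JOIN keeps every row from both sides; unmatched rows get NULL for the other side's columns.
Matching on a.book_id = b.book_id AND a.zone = b.zone. A NULL in a compared column never satisfies the condition.
Matched pairs: 0; unmatched a rows kept: 6; unmatched b rows kept: 6.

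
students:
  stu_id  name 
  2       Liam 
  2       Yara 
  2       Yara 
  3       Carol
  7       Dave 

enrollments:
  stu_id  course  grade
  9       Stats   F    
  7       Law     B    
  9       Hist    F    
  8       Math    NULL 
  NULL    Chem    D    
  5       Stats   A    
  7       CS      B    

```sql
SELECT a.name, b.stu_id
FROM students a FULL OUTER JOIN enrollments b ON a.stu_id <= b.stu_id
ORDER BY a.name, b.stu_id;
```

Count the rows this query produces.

30

FULL OUTER JOIN keeps every row from both sides; unmatched rows get NULL for the other side's columns.
Matching on a.stu_id <= b.stu_id. A NULL in a compared column never satisfies the condition.
Matched pairs: 29; unmatched a rows kept: 0; unmatched b rows kept: 1.
Total: 29 matched + 1 padded = 30 rows.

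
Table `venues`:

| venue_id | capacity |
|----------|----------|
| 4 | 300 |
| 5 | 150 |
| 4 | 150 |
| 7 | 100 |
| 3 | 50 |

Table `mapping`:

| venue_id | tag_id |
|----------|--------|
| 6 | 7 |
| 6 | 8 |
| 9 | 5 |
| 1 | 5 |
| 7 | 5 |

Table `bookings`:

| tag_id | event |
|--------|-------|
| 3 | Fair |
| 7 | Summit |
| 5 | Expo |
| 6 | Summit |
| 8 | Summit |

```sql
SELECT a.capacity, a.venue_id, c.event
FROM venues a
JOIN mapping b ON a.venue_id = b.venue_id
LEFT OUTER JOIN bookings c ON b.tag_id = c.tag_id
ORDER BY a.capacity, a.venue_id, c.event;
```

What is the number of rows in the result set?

1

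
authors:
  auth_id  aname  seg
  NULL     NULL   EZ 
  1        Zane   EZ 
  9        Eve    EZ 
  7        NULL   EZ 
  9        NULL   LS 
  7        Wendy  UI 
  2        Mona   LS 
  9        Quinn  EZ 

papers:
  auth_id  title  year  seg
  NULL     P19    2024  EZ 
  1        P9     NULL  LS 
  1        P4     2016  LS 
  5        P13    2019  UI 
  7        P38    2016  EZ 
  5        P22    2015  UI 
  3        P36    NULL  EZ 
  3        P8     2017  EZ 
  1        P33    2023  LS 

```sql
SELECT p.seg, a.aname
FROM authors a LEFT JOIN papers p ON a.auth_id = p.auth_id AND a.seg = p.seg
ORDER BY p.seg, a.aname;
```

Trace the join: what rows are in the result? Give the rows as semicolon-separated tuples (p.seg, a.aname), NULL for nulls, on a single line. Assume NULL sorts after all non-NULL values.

(EZ, NULL); (NULL, Eve); (NULL, Mona); (NULL, Quinn); (NULL, Wendy); (NULL, Zane); (NULL, NULL); (NULL, NULL)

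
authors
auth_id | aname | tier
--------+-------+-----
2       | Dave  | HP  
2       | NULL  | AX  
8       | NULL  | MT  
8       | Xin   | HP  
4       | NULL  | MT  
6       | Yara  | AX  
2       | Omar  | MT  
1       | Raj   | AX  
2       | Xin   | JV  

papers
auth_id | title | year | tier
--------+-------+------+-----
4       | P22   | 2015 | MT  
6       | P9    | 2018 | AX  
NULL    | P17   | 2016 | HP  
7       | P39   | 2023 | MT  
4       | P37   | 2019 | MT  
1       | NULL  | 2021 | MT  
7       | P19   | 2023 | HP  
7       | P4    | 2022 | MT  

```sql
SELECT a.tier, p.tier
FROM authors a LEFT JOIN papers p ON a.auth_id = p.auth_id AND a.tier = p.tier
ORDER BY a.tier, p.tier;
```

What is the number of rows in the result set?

10

LEFT JOIN keeps every row from `authors`; unmatched rows get NULL for `papers`'s columns.
Matching on a.auth_id = p.auth_id AND a.tier = p.tier. A NULL in a compared column never satisfies the condition.
- a row (auth_id=2, tier=HP): no match → kept, p columns NULL.
- a row (auth_id=2, tier=AX): no match → kept, p columns NULL.
- a row (auth_id=8, tier=MT): no match → kept, p columns NULL.
- a row (auth_id=8, tier=HP): no match → kept, p columns NULL.
- a row (auth_id=4, tier=MT): matches 2 p row(s) → 2 output row(s).
- a row (auth_id=6, tier=AX): matches 1 p row(s) → 1 output row(s).
- a row (auth_id=2, tier=MT): no match → kept, p columns NULL.
- a row (auth_id=1, tier=AX): no match → kept, p columns NULL.
- a row (auth_id=2, tier=JV): no match → kept, p columns NULL.
Total: 3 matched + 7 padded = 10 rows.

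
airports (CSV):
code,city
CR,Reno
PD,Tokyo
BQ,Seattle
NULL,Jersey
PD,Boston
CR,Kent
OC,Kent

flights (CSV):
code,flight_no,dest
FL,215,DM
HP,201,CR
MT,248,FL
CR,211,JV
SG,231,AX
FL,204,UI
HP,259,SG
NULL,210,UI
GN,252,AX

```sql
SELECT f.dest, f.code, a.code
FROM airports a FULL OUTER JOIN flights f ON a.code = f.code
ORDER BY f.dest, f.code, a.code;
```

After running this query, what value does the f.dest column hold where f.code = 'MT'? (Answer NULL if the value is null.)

FL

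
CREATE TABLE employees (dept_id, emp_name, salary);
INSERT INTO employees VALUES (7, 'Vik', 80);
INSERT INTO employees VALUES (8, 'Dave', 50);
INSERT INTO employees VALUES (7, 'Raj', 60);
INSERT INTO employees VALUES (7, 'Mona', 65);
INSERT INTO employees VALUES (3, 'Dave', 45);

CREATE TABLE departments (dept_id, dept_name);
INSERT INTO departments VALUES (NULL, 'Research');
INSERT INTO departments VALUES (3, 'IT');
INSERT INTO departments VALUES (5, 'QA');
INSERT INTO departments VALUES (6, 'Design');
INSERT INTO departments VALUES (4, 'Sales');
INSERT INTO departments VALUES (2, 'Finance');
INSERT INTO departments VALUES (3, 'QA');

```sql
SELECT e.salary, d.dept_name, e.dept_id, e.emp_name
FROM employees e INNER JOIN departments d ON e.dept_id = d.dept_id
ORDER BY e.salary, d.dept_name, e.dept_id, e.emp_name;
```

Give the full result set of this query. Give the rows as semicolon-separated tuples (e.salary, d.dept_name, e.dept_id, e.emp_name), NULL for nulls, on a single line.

(45, IT, 3, Dave); (45, QA, 3, Dave)

INNER JOIN keeps only pairs where the ON condition holds.
Matching on e.dept_id = d.dept_id. A NULL in a compared column never satisfies the condition.
- e (dept_id=7) has no partner → excluded.
- e (dept_id=8) has no partner → excluded.
- e (dept_id=7) has no partner → excluded.
- e (dept_id=7) has no partner → excluded.
- e (dept_id=3) pairs with 2 row(s) of d.
After projecting and ordering:
e.salary | d.dept_name | e.dept_id | e.emp_name
45 | IT | 3 | Dave
45 | QA | 3 | Dave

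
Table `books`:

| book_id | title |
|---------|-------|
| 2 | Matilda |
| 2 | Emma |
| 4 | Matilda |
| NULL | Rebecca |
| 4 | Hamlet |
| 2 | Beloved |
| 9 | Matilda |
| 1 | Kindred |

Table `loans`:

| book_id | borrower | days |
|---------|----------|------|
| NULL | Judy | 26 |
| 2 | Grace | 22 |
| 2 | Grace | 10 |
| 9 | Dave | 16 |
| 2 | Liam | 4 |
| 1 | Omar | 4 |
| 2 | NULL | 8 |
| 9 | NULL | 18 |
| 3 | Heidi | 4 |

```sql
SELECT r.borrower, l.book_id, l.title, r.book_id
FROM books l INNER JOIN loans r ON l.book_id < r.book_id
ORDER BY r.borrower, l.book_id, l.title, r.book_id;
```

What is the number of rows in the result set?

INNER JOIN keeps only pairs where the ON condition holds.
Matching on l.book_id < r.book_id. A NULL in a compared column never satisfies the condition.
- l (book_id=2) pairs with 3 row(s) of r.
- l (book_id=2) pairs with 3 row(s) of r.
- l (book_id=4) pairs with 2 row(s) of r.
- l (book_id=NULL) has no partner → excluded.
- l (book_id=4) pairs with 2 row(s) of r.
- l (book_id=2) pairs with 3 row(s) of r.
- l (book_id=9) has no partner → excluded.
- l (book_id=1) pairs with 7 row(s) of r.
Total: 20 rows.

20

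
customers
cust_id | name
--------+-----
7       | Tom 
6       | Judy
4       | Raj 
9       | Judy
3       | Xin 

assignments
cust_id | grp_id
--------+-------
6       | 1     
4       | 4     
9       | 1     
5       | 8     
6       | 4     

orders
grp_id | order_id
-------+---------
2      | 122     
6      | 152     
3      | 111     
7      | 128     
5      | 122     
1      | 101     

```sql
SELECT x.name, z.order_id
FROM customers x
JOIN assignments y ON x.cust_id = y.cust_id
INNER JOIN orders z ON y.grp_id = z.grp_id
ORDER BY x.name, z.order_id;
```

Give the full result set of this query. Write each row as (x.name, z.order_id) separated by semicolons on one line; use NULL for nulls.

Joins associate left-to-right: customers INNER JOIN assignments on cust_id gives 4 intermediate row(s).
Then INNER JOIN `orders z` on grp_id: keep only rows whose y.grp_id appears in z.

(Judy, 101); (Judy, 101)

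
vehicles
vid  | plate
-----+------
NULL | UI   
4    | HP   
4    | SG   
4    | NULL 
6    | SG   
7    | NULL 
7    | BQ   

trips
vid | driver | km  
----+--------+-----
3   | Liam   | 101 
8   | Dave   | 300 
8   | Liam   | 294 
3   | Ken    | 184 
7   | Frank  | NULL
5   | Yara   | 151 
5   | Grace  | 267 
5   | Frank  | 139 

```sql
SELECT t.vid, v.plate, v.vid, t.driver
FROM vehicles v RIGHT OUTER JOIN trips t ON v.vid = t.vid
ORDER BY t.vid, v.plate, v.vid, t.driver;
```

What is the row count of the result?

9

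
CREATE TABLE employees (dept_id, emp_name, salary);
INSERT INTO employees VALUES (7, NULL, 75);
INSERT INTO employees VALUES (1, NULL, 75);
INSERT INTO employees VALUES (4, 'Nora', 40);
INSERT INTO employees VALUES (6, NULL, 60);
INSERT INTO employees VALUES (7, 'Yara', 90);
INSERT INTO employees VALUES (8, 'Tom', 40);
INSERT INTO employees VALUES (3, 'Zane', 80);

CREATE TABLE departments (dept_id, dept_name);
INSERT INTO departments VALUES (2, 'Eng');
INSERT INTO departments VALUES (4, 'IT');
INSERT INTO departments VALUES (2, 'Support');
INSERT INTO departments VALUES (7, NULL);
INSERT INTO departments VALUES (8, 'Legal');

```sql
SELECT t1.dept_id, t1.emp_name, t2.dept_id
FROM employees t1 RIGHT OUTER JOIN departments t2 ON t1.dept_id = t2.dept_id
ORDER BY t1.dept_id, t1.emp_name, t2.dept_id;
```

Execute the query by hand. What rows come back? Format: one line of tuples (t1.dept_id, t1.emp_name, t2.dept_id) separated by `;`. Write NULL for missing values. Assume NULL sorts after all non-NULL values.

(4, Nora, 4); (7, Yara, 7); (7, NULL, 7); (8, Tom, 8); (NULL, NULL, 2); (NULL, NULL, 2)

RIGHT JOIN keeps every row from `departments`; unmatched rows get NULL for `employees`'s columns.
Matching on t1.dept_id = t2.dept_id.
Matched pairs: 4; unmatched t2 rows kept: 2.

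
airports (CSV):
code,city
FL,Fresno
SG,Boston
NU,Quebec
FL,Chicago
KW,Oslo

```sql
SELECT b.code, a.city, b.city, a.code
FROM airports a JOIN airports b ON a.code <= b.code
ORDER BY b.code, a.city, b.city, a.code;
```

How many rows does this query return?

16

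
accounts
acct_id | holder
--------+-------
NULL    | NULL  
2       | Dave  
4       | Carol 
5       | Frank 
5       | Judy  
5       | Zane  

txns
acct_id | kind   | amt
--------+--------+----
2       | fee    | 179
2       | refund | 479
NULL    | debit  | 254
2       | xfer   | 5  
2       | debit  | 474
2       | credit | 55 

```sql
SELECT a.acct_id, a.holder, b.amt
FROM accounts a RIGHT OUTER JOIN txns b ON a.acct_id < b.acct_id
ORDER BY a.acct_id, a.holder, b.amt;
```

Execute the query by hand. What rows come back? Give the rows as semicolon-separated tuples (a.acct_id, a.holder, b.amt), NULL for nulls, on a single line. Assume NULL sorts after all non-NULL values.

RIGHT JOIN keeps every row from `txns`; unmatched rows get NULL for `accounts`'s columns.
Matching on a.acct_id < b.acct_id. A NULL in a compared column never satisfies the condition.
Matched pairs: 0; unmatched b rows kept: 6.

(NULL, NULL, 5); (NULL, NULL, 55); (NULL, NULL, 179); (NULL, NULL, 254); (NULL, NULL, 474); (NULL, NULL, 479)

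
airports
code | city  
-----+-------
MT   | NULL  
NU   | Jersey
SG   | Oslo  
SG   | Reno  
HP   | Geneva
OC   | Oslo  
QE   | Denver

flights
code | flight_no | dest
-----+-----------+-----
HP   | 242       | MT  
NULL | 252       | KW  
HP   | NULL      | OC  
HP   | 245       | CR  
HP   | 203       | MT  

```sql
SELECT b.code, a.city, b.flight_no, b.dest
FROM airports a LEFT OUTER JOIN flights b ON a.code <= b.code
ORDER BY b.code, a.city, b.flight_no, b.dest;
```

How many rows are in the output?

10

LEFT JOIN keeps every row from `airports`; unmatched rows get NULL for `flights`'s columns.
Matching on a.code <= b.code. A NULL in a compared column never satisfies the condition.
Matched pairs: 4; unmatched a rows kept: 6.
Total: 4 matched + 6 padded = 10 rows.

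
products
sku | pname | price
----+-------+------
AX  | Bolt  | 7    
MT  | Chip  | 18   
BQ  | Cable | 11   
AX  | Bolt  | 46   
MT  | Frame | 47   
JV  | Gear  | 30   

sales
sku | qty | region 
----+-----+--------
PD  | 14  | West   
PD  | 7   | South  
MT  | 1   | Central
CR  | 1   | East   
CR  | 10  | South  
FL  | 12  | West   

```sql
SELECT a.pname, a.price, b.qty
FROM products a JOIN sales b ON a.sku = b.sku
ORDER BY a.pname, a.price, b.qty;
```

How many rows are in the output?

INNER JOIN keeps only pairs where the ON condition holds.
Matching on a.sku = b.sku.
- a[0] sku=AX → no match; dropped.
- a[1] sku=MT → 1 match(es) in b → 1 row(s).
- a[2] sku=BQ → no match; dropped.
- a[3] sku=AX → no match; dropped.
- a[4] sku=MT → 1 match(es) in b → 1 row(s).
- a[5] sku=JV → no match; dropped.
Total: 2 rows.

2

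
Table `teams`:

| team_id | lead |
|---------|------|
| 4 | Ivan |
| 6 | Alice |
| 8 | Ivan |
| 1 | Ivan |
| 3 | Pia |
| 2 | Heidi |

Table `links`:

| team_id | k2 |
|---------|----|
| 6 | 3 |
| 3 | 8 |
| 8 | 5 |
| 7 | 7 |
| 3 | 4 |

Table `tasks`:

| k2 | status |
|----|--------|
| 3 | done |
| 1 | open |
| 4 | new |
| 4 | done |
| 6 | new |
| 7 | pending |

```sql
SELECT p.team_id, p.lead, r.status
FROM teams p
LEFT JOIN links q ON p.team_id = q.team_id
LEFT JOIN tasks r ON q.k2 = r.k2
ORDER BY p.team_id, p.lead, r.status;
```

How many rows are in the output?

8

Joins associate left-to-right: teams LEFT JOIN links on team_id gives 7 intermediate row(s).
Then LEFT JOIN `tasks r` on k2: each of those 7 rows is kept; rows whose q.k2 has no match in r get NULL for r's columns.
Result: 8 row(s).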